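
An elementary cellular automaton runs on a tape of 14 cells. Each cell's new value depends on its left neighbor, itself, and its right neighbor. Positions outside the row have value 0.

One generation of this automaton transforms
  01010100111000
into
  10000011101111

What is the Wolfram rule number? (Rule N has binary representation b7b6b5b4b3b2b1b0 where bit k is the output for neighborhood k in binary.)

91

position 9: 111 → 0  (bit 7 = 0)
position 10: 110 → 1  (bit 6 = 1)
position 2: 101 → 0  (bit 5 = 0)
position 6: 100 → 1  (bit 4 = 1)
position 8: 011 → 1  (bit 3 = 1)
position 1: 010 → 0  (bit 2 = 0)
position 0: 001 → 1  (bit 1 = 1)
position 12: 000 → 1  (bit 0 = 1)
bits b7..b0 = 01011011 = 91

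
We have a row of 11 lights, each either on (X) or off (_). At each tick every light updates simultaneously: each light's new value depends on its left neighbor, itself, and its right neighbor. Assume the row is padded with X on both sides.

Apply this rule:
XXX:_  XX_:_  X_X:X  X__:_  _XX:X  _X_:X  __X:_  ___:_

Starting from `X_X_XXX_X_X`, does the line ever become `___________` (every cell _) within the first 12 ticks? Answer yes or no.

no

tick 1: _XXXX__XXXX
tick 2: XX_____X___
tick 3: _______X___
tick 4: _______X___  (fixed point — unchanged through tick 12)
tick 12 is _______X___, still not uniform _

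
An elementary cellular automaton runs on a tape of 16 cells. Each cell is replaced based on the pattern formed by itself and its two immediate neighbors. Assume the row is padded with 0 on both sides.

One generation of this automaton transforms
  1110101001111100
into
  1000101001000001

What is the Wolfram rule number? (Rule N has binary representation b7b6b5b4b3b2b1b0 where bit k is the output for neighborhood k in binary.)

13

position 1: 111 → 0  (bit 7 = 0)
position 2: 110 → 0  (bit 6 = 0)
position 3: 101 → 0  (bit 5 = 0)
position 7: 100 → 0  (bit 4 = 0)
position 0: 011 → 1  (bit 3 = 1)
position 4: 010 → 1  (bit 2 = 1)
position 8: 001 → 0  (bit 1 = 0)
position 15: 000 → 1  (bit 0 = 1)
bits b7..b0 = 00001101 = 13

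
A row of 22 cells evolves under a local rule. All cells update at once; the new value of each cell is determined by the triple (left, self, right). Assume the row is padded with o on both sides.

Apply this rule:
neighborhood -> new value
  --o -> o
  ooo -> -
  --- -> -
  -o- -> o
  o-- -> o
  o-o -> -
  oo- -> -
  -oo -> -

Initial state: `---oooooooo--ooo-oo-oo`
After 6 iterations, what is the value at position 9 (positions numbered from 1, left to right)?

o-o--------oo---------
--oo------o--o-------o
oo--o----oooooo-----o-
--oooo--o------o---oo-
oo----oooo----ooo-o---
--o--o----o--o----oo-o
position 9 holds -

-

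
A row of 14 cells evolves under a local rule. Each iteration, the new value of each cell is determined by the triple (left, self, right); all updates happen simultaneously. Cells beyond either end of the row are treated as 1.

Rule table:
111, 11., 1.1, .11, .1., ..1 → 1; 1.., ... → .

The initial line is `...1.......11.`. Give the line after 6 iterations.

..11......1111
.111.....11111
1111....111111
1111...1111111
1111..11111111
1111.111111111

1111.111111111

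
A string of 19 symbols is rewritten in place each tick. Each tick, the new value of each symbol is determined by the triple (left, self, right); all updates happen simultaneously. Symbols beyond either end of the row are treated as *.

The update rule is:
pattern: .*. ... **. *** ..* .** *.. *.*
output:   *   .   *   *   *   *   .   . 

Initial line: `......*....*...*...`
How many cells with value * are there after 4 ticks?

14

.....**...**..**..*
....***..***.***.**
...****.****.***.**
..*****.****.***.**
count of *: 14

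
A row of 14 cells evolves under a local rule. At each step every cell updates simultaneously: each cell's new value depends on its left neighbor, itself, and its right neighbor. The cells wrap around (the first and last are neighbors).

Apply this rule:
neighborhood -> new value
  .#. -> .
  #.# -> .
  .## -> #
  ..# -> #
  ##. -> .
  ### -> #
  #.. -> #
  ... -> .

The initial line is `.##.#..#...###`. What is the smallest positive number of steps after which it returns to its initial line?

step 1: .#...##.#.###.
step 2: #.#.##....##.#
step 3: ....#.#..##..#
step 4: #..#...###.##.
step 5: .##.#.###..#..
step 6: ##....##.##.#.
step 7: #.#..##..#....
step 8: ...###.##.#..#
step 9: #.###..#...##.
step 10: ..##.##.#.##..
step 11: .##..#....#.#.
step 12: ##.##.#..#...#
step 13: #..#...##.#.##
step 14: .##.#.##....##
step 15: .#....#.#..##.
step 16: #.#..#...###.#
step 17: ...##.#.###..#
step 18: #.##....##.##.
step 19: ..#.#..##..#..
step 20: .#...###.##.#.
step 21: #.#.###..#...#
step 22: ....##.##.#.##
step 23: #..##..#....#.
step 24: .###.##.#..#..
step 25: ###..#...##.#.
step 26: ##.##.#.##....
step 27: #..#....#.#..#
step 28: .##.#..#...###

28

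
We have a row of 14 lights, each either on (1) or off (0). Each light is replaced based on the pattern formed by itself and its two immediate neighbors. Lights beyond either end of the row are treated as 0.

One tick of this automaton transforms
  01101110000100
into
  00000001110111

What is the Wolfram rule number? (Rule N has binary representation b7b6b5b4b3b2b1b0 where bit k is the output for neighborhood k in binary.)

21

position 5: 111 → 0  (bit 7 = 0)
position 2: 110 → 0  (bit 6 = 0)
position 3: 101 → 0  (bit 5 = 0)
position 7: 100 → 1  (bit 4 = 1)
position 1: 011 → 0  (bit 3 = 0)
position 11: 010 → 1  (bit 2 = 1)
position 0: 001 → 0  (bit 1 = 0)
position 8: 000 → 1  (bit 0 = 1)
bits b7..b0 = 00010101 = 21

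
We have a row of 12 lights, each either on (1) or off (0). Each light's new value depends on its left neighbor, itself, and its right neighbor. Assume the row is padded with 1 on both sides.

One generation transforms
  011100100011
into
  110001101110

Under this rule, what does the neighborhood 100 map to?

0

At position 4 the neighborhood is 100; the next row has 0 there.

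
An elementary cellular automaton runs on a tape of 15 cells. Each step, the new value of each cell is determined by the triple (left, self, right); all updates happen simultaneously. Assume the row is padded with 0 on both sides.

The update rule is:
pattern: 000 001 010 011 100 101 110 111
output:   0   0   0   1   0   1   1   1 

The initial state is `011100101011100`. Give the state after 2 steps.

011100010111100
011100001111100

011100001111100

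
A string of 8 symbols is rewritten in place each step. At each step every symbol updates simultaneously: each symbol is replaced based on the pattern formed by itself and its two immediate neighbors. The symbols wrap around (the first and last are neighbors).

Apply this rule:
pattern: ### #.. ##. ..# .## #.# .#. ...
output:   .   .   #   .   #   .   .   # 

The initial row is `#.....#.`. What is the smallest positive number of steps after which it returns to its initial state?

..###...
#.#.#.##
#.....#.

3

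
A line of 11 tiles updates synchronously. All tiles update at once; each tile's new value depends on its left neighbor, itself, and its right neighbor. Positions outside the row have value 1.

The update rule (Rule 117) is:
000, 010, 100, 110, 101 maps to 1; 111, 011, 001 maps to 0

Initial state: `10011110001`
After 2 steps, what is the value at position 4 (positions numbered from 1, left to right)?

step 1: 11000011100
step 2: 01111000110
position 4 holds 1

1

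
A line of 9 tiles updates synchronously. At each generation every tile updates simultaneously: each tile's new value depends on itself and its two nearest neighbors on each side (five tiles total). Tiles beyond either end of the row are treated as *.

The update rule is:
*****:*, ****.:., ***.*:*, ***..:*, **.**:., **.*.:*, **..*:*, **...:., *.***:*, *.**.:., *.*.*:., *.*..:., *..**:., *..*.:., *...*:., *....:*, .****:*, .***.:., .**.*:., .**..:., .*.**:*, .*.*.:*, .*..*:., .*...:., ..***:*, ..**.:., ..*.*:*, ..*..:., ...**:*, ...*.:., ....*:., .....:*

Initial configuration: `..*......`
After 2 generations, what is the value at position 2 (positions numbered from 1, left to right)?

*...***.*
*..**.*.*
position 2 holds .

.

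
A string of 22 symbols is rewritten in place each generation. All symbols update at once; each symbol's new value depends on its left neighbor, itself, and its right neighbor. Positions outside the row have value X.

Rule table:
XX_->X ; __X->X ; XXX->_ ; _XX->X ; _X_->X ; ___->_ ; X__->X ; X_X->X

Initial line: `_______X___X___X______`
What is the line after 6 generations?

X_____XXX_XXX_XXX____X
XX___XX_XXX_XXX_XX__XX
_XX_XXXXX_XXX_XXXXXXX_
XXXXX___XXX_XXX_____XX
____XX_XX_XXX_XX___XX_
X__XXXXXXXX_XXXXX_XXXX

X__XXXXXXXX_XXXXX_XXXX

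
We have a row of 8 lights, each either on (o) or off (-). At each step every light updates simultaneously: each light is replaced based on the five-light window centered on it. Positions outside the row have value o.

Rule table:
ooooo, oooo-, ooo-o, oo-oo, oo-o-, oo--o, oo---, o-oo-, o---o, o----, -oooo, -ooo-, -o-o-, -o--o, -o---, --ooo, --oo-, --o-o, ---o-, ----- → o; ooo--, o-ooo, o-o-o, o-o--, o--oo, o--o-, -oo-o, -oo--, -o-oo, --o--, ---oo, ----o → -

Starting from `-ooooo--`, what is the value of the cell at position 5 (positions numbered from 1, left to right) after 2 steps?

o-ooo-o-
oo-ooo--
position 5 holds o

o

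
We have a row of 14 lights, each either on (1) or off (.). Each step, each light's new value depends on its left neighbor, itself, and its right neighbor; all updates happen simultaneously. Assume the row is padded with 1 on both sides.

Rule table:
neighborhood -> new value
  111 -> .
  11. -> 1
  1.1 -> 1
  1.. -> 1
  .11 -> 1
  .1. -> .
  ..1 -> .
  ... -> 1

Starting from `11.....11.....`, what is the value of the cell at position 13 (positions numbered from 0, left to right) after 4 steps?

1

step 1: .11111.111111.
step 2: 11...111....11
step 3: .111.1.1111.1.
step 4: 11.11.11..11.1
position 13 holds 1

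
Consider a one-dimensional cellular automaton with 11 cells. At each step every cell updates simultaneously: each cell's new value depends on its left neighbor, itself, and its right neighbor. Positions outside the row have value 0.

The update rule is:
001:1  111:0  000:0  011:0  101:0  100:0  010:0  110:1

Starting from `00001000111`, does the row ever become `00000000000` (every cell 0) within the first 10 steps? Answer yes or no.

step 1: 00010001001
step 2: 00100010010
step 3: 01000100100
step 4: 10001001000
step 5: 00010010000
step 6: 00100100000
step 7: 01001000000
step 8: 10010000000
step 9: 00100000000
step 10: 01000000000
step 10 is 01000000000, still not uniform 0

no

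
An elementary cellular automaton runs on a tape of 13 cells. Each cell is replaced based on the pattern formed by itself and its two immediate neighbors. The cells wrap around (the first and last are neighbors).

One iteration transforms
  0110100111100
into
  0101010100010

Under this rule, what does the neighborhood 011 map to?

At position 1 the neighborhood is 011; the next row has 1 there.

1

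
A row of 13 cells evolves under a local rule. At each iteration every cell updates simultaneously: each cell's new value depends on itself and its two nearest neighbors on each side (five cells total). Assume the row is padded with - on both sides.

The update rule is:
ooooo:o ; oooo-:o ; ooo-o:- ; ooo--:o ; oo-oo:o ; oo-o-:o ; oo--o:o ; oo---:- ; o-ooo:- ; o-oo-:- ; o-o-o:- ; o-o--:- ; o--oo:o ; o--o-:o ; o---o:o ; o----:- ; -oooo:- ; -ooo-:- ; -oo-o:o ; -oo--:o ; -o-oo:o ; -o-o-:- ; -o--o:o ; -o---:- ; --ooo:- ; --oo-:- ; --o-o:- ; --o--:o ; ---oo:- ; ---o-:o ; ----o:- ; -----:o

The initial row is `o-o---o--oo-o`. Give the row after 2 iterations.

oo----oo-o-o-

----ooooo-oo-
oo----oo-o-o-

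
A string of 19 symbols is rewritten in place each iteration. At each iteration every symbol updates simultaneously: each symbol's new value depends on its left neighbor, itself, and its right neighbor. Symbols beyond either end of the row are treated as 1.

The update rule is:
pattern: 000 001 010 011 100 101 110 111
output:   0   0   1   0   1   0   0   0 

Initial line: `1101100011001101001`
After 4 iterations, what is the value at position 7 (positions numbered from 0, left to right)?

1

0000010000100001100
1000011000110000010
0100000100001000010
0110000110001100010
position 7 holds 1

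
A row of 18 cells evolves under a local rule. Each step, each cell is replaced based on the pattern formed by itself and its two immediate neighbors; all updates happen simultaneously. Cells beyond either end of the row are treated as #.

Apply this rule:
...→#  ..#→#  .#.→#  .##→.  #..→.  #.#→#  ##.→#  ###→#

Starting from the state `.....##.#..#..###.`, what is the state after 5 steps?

####.####.###.####

.####.###.##.#.###
#.####.###.####.##
##.####.###.####.#
###.####.###.####.
####.####.###.####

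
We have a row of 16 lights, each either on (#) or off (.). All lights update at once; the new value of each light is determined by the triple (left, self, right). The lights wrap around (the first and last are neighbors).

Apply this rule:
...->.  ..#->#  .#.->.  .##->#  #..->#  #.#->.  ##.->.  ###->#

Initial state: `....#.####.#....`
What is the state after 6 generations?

####.#.#.#.#.##.

generation 1: ...#..###...#...
generation 2: ..#.####.#.#.#..
generation 3: .#..###.......#.
generation 4: #.####.#.....#.#
generation 5: ..###...#...#..#
generation 6: ####.#.#.#.#.##.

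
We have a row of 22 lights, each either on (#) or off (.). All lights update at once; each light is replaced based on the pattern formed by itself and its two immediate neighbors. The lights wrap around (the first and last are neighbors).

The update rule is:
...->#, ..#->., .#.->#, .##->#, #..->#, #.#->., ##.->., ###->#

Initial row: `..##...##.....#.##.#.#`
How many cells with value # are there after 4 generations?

10

generation 1: #.#.##.#.####.#.#..#.#
generation 2: ..#.#..#.###..#.##.#.#
generation 3: #.#.##.#.##.#.#.#..#.#
generation 4: ..#.#..#.#..#.#.##.#.#
count of #: 10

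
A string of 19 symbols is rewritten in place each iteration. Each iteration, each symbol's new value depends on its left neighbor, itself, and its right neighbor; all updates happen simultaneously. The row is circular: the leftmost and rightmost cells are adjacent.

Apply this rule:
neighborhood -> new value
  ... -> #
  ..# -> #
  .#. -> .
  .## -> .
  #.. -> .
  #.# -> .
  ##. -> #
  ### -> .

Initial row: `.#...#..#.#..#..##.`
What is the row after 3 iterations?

iteration 1: #..##..#....#..#.#.
iteration 2: ..#.#.#..###..#....
iteration 3: ##......#..#.#..###

##......#..#.#..###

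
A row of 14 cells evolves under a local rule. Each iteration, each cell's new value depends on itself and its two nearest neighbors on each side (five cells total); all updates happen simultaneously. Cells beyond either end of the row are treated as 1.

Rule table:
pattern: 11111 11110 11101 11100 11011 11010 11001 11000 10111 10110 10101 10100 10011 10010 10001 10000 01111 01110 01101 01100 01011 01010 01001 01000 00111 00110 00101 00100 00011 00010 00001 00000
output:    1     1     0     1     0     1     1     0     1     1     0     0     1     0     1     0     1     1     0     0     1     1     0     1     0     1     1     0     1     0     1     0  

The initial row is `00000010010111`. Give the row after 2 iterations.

00100101101111

iteration 1: 00001000011111
iteration 2: 00100101101111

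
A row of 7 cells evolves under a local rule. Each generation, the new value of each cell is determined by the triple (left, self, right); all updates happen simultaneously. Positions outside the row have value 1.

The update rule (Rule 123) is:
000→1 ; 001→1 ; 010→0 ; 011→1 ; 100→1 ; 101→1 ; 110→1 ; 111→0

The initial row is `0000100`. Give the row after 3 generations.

1111011

1111011
0001110
1111011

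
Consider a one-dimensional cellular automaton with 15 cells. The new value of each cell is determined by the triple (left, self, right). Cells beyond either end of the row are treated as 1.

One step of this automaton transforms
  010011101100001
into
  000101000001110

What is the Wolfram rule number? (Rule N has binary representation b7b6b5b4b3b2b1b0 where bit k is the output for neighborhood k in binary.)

position 5: 111 → 1  (bit 7 = 1)
position 6: 110 → 0  (bit 6 = 0)
position 0: 101 → 0  (bit 5 = 0)
position 2: 100 → 0  (bit 4 = 0)
position 4: 011 → 0  (bit 3 = 0)
position 1: 010 → 0  (bit 2 = 0)
position 3: 001 → 1  (bit 1 = 1)
position 11: 000 → 1  (bit 0 = 1)
bits b7..b0 = 10000011 = 131

131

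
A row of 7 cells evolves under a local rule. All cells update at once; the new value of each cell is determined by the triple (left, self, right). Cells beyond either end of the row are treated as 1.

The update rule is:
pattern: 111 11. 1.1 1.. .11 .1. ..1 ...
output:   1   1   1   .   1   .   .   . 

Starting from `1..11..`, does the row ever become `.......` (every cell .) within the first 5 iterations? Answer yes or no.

no

1..11..  (fixed point — unchanged through iteration 5)
iteration 5 is 1..11.., still not uniform .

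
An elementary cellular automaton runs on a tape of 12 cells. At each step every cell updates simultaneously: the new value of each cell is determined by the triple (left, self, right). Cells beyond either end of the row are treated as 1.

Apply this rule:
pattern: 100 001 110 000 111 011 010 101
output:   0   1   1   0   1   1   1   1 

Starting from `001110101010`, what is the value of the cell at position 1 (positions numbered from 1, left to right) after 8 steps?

011111111111
111111111111
111111111111  (fixed point — unchanged through step 8)
position 1 holds 1

1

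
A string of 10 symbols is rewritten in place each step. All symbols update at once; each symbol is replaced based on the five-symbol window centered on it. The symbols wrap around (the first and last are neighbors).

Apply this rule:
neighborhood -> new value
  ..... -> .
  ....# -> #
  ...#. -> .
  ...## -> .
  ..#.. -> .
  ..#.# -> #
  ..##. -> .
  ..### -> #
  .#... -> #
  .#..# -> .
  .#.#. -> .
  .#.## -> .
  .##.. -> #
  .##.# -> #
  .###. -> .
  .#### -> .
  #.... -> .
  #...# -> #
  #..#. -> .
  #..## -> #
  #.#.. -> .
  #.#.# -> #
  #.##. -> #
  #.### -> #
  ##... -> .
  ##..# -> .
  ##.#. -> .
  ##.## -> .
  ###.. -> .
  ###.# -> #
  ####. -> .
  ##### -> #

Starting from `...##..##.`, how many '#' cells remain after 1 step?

4

.#..#.#.#.
count of #: 4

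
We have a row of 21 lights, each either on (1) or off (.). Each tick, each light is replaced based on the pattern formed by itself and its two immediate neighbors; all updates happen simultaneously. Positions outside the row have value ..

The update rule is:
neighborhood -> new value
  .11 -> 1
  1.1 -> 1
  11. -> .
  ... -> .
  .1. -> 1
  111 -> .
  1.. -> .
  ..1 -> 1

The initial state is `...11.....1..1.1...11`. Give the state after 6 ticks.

1...11.11....11......

..11.....11.1111..11.
.11.....11.11....11..
11.....11.11....11...
1.....11.11....11....
1....11.11....11.....
1...11.11....11......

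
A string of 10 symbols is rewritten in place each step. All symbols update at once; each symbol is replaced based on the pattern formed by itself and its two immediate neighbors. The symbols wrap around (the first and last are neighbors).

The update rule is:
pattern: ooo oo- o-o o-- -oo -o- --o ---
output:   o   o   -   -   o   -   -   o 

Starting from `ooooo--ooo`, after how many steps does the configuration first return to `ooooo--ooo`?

1

step 1: ooooo--ooo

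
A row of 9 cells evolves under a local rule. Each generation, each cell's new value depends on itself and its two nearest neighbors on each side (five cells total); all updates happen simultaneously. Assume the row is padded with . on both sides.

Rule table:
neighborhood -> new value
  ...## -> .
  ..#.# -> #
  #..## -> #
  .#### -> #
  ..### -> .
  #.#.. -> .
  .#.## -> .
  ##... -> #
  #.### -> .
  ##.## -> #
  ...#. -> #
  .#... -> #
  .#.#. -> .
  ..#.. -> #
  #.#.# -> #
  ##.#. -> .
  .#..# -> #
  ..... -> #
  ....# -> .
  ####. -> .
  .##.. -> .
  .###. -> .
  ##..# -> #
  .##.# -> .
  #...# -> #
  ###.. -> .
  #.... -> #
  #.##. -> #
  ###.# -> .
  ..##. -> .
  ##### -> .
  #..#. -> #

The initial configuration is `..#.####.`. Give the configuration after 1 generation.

.##..#..#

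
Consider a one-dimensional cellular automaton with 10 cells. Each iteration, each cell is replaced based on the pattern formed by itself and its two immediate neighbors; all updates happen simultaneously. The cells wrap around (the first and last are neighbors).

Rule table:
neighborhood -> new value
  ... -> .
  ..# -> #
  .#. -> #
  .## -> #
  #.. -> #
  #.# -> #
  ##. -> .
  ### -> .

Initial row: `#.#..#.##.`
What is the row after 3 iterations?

iteration 1: ########.#
iteration 2: ........##
iteration 3: #......##.

#......##.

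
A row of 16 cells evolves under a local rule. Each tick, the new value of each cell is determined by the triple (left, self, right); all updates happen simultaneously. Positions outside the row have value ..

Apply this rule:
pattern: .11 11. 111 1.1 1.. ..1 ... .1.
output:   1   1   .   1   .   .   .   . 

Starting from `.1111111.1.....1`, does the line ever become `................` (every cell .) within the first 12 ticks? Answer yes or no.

tick 1: .1.....11.......
tick 2: .......11.......
tick 3: .......11.......  (fixed point — unchanged through tick 12)
tick 12 is .......11......., still not uniform .

no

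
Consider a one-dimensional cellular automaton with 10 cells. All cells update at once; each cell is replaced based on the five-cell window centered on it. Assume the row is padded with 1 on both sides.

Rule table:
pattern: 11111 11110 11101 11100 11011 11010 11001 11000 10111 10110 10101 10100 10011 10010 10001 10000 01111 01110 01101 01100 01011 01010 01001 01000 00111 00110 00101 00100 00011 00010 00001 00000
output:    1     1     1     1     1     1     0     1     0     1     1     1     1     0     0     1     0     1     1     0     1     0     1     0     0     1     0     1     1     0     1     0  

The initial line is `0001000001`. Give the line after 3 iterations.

iteration 1: 1001010110
iteration 2: 1000011111
iteration 3: 1111100111

1111100111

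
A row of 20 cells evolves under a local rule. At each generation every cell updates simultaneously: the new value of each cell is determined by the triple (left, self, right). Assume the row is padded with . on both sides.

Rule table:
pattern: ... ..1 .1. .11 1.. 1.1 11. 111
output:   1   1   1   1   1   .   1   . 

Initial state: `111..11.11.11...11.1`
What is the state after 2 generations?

1.1...1.11.1.....1.1

1.11111.11.1111111.1
1.1...1.11.1.....1.1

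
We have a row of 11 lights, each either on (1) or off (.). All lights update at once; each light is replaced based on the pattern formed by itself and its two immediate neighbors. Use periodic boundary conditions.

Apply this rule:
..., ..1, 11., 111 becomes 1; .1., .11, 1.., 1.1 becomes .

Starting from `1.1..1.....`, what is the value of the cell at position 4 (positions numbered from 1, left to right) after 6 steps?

1

....1..1111
.111..1.111
..11.1...11
.1.1...11.1
.....11.1..
11111.1...1
position 4 holds 1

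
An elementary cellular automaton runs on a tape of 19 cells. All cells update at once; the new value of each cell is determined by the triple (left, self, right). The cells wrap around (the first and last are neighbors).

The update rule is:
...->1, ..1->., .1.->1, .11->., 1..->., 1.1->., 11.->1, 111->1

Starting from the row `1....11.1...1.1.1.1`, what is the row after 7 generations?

1..1..1.1.1.1.1.1..

1.11..1.1.1.1.1.1..
1..1..1.1.1.1.1.1..
1..1..1.1.1.1.1.1..  (fixed point — unchanged through generation 7)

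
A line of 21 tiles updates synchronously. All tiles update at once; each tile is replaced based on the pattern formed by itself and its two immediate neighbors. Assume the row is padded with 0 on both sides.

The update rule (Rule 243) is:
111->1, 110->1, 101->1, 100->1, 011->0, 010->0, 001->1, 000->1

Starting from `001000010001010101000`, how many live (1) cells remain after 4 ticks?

13

110111101110101010111
011011110111010101011
101101111011101010101
010110111101110101010
count of 1: 13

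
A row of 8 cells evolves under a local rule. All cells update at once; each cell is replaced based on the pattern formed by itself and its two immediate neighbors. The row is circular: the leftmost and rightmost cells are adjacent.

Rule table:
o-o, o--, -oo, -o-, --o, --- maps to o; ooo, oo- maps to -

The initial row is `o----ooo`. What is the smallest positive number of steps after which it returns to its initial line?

16

-ooooo--
oo----oo
--ooooo-
ooo----o
---ooooo
oooo----
o---oooo
-oooo---
oo---ooo
--oooo--
ooo---oo
---oooo-
oooo---o
----oooo
ooooo---
o----ooo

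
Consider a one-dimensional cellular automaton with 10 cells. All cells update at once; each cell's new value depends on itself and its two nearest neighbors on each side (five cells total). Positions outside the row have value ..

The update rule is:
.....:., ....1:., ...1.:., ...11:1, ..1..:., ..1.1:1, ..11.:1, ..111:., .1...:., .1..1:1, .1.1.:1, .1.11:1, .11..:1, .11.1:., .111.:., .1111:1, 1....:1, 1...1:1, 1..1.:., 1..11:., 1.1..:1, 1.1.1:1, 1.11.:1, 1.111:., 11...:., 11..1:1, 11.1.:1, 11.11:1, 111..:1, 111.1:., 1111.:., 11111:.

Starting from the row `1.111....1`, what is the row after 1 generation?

11..1.1...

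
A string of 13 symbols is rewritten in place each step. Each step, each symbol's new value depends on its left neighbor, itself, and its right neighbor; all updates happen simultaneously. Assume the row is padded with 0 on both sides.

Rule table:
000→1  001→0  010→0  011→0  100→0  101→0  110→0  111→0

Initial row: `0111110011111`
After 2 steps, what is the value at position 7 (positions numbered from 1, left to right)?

1

step 1: 0000000000000
step 2: 1111111111111
position 7 holds 1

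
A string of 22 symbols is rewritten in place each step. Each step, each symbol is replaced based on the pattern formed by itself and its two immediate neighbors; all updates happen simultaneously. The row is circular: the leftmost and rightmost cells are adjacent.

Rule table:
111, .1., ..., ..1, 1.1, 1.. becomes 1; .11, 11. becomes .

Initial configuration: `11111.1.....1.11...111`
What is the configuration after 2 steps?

111.1.1111111.11.1.1.1

1111.111111111..111.11
111.1.1111111.11.1.1.1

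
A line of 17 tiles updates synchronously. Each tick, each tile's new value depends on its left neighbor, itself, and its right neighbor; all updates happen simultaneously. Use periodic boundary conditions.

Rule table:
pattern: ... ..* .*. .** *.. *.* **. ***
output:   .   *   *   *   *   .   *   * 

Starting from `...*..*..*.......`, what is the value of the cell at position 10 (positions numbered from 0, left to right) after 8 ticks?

tick 1: ..*********......
tick 2: .***********.....
tick 3: *************....
tick 4: **************..*
tick 5: *****************
tick 6: *****************  (fixed point — unchanged through tick 8)
position 10 holds *

*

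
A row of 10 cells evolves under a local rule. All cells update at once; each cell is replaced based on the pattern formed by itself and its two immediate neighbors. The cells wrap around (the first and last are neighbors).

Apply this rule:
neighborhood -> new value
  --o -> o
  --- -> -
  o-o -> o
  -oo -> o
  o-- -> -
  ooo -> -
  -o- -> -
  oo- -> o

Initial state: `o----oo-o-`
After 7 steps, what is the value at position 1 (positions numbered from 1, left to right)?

o

step 1: ----oooo-o
step 2: ---oo--oo-
step 3: --ooo-ooo-
step 4: -oo-ooo-o-
step 5: ooooo-oo--
step 6: o---oooo-o
step 7: o--oo--ooo
position 1 holds o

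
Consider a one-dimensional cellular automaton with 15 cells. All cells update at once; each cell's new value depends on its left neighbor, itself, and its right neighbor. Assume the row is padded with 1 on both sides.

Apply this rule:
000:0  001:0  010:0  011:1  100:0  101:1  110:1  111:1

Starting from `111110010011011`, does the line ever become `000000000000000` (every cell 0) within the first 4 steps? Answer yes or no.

no

111110000011111
111110000011111  (fixed point — unchanged through step 4)
step 4 is 111110000011111, still not uniform 0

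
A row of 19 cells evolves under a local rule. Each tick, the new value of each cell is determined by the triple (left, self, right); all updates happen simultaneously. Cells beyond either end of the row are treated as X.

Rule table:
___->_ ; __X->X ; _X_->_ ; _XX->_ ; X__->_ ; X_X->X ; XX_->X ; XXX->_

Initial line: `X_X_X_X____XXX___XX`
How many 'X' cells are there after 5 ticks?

7

tick 1: XX_X_X____X__X__X__
tick 2: _XX_X____X__X__X__X
tick 3: X_XX____X__X__X__X_
tick 4: XX_X___X__X__X__X_X
tick 5: _XX___X__X__X__X_X_
count of X: 7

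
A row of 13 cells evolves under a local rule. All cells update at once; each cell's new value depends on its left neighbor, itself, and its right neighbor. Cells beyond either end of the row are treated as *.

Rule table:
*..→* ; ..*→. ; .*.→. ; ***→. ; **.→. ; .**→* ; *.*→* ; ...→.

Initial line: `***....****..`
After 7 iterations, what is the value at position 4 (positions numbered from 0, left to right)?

iteration 1: ...*...*...*.
iteration 2: *...*...*...*
iteration 3: .*...*...*..*
iteration 4: *.*...*...*.*
iteration 5: .*.*...*...**
iteration 6: *.*.*...*..*.
iteration 7: .*.*.*...*..*
position 4 holds .

.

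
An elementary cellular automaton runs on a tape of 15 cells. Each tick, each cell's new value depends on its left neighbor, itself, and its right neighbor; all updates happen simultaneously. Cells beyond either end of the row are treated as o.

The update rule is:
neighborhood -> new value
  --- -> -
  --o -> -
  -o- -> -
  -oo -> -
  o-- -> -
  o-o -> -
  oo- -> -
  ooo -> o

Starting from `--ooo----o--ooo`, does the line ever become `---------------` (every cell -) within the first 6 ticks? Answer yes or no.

yes

tick 1: ---o---------oo
tick 2: --------------o
tick 3: ---------------
all cells are - at tick 3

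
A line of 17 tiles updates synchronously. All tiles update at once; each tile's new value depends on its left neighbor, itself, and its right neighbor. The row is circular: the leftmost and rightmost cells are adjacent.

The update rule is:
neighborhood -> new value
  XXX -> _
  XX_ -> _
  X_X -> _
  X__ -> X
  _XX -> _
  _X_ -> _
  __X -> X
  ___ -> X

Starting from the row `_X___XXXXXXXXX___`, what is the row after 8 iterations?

X_XXX_________XXX
_____XXXXXXXXX___
XXXXX_________XXX
_____XXXXXXXXX___  (repeats iteration 2; period 2)
iteration 8: _____XXXXXXXXX___

_____XXXXXXXXX___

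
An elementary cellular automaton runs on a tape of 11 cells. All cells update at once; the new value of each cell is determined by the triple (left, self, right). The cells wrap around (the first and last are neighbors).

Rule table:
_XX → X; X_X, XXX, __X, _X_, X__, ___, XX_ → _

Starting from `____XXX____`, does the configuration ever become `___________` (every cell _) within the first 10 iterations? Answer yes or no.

yes

____X______
___________
all cells are _ at iteration 2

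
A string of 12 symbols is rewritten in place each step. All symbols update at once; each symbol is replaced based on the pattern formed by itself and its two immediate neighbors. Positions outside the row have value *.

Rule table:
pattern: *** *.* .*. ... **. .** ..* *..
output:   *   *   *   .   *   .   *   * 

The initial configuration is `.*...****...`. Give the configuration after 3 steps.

***.*.****.*
******.****.
*******.****

*******.****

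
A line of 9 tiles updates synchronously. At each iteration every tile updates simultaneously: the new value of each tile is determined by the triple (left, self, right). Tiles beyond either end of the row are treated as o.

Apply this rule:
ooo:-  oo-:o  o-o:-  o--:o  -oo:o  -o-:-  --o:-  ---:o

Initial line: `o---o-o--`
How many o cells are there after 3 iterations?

iteration 1: ooo----o-
iteration 2: --oooo---
iteration 3: o-o--ooo-
count of o: 5

5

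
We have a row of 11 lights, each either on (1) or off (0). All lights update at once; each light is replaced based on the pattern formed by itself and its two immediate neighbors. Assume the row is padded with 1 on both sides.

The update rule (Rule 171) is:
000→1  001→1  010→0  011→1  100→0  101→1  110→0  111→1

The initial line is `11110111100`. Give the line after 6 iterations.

11100111111

iteration 1: 11101111001
iteration 2: 11011110011
iteration 3: 10111100111
iteration 4: 01111001111
iteration 5: 11110011111
iteration 6: 11100111111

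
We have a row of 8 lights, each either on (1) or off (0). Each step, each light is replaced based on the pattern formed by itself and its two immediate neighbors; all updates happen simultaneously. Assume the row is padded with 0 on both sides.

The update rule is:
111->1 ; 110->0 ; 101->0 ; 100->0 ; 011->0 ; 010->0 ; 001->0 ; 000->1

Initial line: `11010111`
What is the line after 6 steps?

00100110

step 1: 00000010
step 2: 11111000
step 3: 01110011
step 4: 00100000
step 5: 10001111
step 6: 00100110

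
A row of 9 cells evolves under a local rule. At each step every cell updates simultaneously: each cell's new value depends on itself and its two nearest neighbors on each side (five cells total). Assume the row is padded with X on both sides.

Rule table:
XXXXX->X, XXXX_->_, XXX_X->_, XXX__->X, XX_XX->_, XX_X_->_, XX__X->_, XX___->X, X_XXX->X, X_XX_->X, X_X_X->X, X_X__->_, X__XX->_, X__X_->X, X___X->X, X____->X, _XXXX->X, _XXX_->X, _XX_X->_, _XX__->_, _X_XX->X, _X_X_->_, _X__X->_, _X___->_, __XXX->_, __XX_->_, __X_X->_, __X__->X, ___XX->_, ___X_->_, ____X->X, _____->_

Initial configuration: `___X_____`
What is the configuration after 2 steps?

XX_X_X_X_
___X_X_XX

___X_X_XX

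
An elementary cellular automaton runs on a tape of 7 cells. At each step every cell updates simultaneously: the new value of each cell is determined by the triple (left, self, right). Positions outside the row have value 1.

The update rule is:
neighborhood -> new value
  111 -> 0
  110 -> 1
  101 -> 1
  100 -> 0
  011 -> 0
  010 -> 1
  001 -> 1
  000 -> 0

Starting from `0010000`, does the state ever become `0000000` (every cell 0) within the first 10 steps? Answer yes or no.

0110001
1010010
1110111
0011000
0101001
1111010
0001111
0010000  (repeats step 0; period 8)
step 10: 1010010
step 10 is 1010010, still not uniform 0

no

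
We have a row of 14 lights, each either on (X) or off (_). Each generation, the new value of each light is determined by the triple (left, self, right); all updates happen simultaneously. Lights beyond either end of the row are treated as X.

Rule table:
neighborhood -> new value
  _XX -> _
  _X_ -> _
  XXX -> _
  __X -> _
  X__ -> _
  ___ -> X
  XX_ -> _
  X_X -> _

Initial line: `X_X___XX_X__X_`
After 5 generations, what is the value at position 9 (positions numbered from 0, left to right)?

____X_________
_XX___XXXXXXX_
____X_________  (repeats generation 1; period 2)
generation 5: ____X_________
position 9 holds _

_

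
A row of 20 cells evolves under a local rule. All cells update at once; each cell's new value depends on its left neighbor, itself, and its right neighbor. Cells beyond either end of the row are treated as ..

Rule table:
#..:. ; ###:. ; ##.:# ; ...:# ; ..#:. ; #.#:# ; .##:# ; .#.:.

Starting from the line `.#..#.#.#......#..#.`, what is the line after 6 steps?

.....#.#..####......
####..#...#..#.#####
#..#....#.....##...#
.....##...###.##.#..
####.##.#.#.#####..#
#..#####.#.##...#...

#..#####.#.##...#...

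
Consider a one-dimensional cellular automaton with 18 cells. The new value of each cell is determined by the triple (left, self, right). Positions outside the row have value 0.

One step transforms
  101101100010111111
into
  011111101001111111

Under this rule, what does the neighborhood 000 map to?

1

At position 8 the neighborhood is 000; the next row has 1 there.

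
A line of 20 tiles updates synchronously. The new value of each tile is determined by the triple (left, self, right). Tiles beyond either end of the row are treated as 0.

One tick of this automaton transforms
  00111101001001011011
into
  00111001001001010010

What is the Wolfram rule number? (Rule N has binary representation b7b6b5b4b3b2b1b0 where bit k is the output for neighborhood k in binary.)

position 3: 111 → 1  (bit 7 = 1)
position 5: 110 → 0  (bit 6 = 0)
position 6: 101 → 0  (bit 5 = 0)
position 8: 100 → 0  (bit 4 = 0)
position 2: 011 → 1  (bit 3 = 1)
position 7: 010 → 1  (bit 2 = 1)
position 1: 001 → 0  (bit 1 = 0)
position 0: 000 → 0  (bit 0 = 0)
bits b7..b0 = 10001100 = 140

140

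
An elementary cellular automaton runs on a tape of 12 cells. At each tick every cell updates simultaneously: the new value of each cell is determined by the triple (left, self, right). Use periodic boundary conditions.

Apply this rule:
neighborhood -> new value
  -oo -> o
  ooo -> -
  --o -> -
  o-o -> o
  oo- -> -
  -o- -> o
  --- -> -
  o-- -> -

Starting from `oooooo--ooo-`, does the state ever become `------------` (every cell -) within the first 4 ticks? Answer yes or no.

tick 1: o-------o--o
tick 2: --------o--o
tick 3: --------o--o  (fixed point — unchanged through tick 4)
tick 4 is --------o--o, still not uniform -

no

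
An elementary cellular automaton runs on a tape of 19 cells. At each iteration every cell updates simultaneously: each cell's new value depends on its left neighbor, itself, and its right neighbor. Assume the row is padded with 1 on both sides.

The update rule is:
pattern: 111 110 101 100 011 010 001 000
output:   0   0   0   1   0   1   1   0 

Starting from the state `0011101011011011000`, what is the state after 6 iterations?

iteration 1: 1100001000000000101
iteration 2: 0010011100000001100
iteration 3: 1111100010000010011
iteration 4: 0000010111000111100
iteration 5: 1000110000101000011
iteration 6: 0101001001101100100

0101001001101100100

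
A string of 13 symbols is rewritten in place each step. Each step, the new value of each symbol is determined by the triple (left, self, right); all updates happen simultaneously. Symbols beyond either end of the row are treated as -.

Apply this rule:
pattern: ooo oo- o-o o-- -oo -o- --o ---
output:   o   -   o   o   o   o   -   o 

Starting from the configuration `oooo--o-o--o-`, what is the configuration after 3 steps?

step 1: ooo-o-oooo-oo
step 2: oo-oooooo-oo-
step 3: o-oooooo-oo-o

o-oooooo-oo-o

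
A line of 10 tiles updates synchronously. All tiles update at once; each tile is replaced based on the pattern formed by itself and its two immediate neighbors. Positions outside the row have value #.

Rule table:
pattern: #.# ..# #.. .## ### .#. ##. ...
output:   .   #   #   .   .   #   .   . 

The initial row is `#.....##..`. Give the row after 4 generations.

.#...#..##
.##.####..
........##
#......#..

#......#..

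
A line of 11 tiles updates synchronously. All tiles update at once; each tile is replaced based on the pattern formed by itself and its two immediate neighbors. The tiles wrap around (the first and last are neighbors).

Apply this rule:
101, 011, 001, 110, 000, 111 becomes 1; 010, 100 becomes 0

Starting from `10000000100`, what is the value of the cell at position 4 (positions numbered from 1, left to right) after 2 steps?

1

00111111001
01111111010
position 4 holds 1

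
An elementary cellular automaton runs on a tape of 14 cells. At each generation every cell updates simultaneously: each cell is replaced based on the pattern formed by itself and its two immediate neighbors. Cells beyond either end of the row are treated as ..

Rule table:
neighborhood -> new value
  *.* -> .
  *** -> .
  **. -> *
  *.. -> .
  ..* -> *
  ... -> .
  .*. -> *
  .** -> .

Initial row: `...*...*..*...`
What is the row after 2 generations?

..**..**.**...
.*.*.*.*..*...

.*.*.*.*..*...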